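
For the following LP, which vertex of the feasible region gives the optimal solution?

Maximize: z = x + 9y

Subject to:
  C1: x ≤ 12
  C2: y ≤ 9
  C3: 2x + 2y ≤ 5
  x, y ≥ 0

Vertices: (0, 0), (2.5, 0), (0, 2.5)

Evaluate the objective at each vertex of the feasible region:
  z(0, 0) = 0
  z(2.5, 0) = 2.5
  z(0, 2.5) = 22.5  ←
The maximum is at x = 0, y = 2.5.

(0, 2.5)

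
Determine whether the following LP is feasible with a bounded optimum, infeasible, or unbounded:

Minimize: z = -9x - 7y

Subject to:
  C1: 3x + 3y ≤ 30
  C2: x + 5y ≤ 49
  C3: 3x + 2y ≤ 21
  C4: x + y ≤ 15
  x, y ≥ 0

Feasible with a bounded optimal solution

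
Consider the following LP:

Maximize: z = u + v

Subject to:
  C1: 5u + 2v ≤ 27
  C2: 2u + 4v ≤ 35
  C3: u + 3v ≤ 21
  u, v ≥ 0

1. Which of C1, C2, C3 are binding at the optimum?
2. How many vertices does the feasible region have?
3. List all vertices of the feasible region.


1. C1, C3
2. 4
3. (0, 0), (5.4, 0), (3, 6), (0, 7)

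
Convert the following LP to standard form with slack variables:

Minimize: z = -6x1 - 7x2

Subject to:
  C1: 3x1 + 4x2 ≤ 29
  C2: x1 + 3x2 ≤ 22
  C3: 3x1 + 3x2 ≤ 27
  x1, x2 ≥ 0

min z = -6x1 - 7x2

s.t.
  3x1 + 4x2 + s1 = 29
  x1 + 3x2 + s2 = 22
  3x1 + 3x2 + s3 = 27
  x1, x2, s1, s2, s3 ≥ 0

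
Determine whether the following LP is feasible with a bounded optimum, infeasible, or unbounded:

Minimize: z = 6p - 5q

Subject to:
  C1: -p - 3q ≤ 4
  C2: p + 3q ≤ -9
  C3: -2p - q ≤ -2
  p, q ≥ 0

Infeasible (no feasible solution exists)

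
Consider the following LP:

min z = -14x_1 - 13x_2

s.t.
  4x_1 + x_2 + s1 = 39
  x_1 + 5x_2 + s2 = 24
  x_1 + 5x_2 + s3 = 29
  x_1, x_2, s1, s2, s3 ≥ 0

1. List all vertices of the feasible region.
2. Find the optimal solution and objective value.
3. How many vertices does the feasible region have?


1. (0, 0), (9.75, 0), (9, 3), (0, 4.8)
2. x_1 = 9, x_2 = 3, z = -165
3. 4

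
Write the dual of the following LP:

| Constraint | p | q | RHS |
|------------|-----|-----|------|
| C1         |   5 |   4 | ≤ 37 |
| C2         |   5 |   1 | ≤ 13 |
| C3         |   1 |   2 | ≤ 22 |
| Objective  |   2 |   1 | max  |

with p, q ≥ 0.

Primal max cᵀx s.t. Ax ≤ b, x ≥ 0  →  Dual min bᵀy s.t. Aᵀy ≥ c, y ≥ 0.

Minimize: z = 37y1 + 13y2 + 22y3

Subject to:
  5y1 + 5y2 + y3 ≥ 2
  4y1 + y2 + 2y3 ≥ 1
  y1, y2, y3 ≥ 0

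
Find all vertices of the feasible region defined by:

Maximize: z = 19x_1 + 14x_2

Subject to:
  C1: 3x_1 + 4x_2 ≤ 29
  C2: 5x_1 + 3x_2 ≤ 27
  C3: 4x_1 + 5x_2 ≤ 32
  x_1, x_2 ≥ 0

(0, 0), (5.4, 0), (3, 4), (0, 6.4)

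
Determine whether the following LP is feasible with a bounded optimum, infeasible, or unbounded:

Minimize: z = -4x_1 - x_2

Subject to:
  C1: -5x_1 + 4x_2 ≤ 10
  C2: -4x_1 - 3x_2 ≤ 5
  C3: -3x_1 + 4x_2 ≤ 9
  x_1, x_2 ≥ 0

Unbounded (objective can decrease without bound)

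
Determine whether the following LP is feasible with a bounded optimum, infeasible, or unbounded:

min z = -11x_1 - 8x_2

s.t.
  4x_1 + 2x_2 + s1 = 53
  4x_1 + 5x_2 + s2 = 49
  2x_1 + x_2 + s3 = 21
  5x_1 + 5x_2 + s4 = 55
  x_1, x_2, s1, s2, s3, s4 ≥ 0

Feasible with a bounded optimal solution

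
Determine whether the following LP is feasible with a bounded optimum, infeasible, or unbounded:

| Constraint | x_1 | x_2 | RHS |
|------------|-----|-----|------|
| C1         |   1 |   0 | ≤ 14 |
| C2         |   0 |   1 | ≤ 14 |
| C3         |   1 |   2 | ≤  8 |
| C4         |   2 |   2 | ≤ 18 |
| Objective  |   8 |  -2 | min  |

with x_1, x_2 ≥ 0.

Feasible with a bounded optimal solution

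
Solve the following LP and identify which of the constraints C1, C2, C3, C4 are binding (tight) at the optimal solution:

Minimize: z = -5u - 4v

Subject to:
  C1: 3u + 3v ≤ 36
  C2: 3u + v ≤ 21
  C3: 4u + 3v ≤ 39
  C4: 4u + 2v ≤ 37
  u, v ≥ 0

At u = 3, v = 9, compute slack b - a·x for each constraint:
  C1: 36 − 36 = 0  (binding)
  C2: 21 − 18 = 3  (slack)
  C3: 39 − 39 = 0  (binding)
  C4: 37 − 30 = 7  (slack)

Optimal: u = 3, v = 9
Binding: C1, C3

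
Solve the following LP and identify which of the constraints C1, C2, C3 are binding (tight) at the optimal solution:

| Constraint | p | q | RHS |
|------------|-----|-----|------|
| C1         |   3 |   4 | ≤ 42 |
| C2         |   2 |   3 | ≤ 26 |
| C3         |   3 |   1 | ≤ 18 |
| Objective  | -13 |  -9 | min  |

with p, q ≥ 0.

At p = 4, q = 6, compute slack b - a·x for each constraint:
  C1: 42 − 36 = 6  (slack)
  C2: 26 − 26 = 0  (binding)
  C3: 18 − 18 = 0  (binding)

Optimal: p = 4, q = 6
Binding: C2, C3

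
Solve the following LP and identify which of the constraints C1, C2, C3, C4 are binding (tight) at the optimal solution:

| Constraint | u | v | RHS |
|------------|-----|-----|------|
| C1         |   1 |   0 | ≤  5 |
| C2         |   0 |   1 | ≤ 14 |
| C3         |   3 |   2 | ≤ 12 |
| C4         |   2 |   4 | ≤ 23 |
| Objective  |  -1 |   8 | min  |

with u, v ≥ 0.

At u = 4, v = 0, compute slack b - a·x for each constraint:
  C1: 5 − 4 = 1  (slack)
  C2: 14 − 0 = 14  (slack)
  C3: 12 − 12 = 0  (binding)
  C4: 23 − 8 = 15  (slack)

Optimal: u = 4, v = 0
Binding: C3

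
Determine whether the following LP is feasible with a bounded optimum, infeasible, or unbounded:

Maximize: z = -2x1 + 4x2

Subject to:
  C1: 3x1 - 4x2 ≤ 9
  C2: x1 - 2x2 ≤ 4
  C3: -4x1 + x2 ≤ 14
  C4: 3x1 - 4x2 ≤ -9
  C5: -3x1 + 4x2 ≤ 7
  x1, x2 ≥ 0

Infeasible (no feasible solution exists)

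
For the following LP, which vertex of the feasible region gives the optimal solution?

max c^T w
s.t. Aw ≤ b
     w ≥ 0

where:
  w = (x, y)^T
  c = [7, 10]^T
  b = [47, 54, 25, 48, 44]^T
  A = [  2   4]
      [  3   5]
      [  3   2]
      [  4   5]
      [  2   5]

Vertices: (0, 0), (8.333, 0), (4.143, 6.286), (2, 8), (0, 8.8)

Evaluate the objective at each vertex of the feasible region:
  z(0, 0) = 0
  z(8.333, 0) = 58.33
  z(4.143, 6.286) = 91.86
  z(2, 8) = 94  ←
  z(0, 8.8) = 88
The maximum is at x = 2, y = 8.

(2, 8)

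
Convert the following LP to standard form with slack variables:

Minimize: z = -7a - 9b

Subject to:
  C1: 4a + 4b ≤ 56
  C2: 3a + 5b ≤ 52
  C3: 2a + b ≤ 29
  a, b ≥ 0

min z = -7a - 9b

s.t.
  4a + 4b + s1 = 56
  3a + 5b + s2 = 52
  2a + b + s3 = 29
  a, b, s1, s2, s3 ≥ 0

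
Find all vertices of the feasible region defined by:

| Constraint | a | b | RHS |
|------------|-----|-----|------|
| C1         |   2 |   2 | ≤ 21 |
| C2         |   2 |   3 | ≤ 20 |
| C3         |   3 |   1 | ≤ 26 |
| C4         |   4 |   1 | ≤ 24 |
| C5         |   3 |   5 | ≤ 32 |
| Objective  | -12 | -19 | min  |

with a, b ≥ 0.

(0, 0), (6, 0), (5.2, 3.2), (4, 4), (0, 6.4)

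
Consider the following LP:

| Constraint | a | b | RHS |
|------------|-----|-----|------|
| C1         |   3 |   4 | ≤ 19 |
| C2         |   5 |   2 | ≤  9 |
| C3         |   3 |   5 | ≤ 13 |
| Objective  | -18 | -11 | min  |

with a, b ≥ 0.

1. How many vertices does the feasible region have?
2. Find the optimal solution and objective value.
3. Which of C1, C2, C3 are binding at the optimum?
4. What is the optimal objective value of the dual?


1. 4
2. a = 1, b = 2, z = -40
3. C2, C3
4. -40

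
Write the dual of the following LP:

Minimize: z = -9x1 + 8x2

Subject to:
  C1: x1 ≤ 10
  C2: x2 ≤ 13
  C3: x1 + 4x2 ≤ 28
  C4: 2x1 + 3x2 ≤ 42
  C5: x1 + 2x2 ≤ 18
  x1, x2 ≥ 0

Primal min cᵀx s.t. Ax ≤ b, x ≥ 0  →  Dual max −bᵀy s.t. Aᵀy ≥ −c, y ≥ 0.

Maximize: z = -10y1 - 13y2 - 28y3 - 42y4 - 18y5

Subject to:
  y1 + y3 + 2y4 + y5 ≥ 9
  y2 + 4y3 + 3y4 + 2y5 ≥ -8
  y1, y2, y3, y4, y5 ≥ 0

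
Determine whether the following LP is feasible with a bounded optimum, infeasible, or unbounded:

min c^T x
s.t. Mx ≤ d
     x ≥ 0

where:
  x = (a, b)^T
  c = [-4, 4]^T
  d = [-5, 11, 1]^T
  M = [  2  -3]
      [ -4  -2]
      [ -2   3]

Infeasible (no feasible solution exists)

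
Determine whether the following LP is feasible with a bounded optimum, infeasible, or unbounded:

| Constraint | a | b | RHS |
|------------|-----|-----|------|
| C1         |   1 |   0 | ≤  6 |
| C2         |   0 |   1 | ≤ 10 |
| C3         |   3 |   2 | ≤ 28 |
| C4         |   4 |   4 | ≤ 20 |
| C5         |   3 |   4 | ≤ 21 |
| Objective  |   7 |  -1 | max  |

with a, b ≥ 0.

Feasible with a bounded optimal solution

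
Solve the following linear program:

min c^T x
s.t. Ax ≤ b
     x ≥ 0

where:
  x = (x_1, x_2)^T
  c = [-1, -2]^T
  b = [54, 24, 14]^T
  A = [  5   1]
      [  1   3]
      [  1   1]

Evaluate the objective at each vertex of the feasible region:
  z(0, 0) = 0
  z(10.8, 0) = -10.8
  z(10, 4) = -18
  z(9, 5) = -19  ←
  z(0, 8) = -16
The minimum is at x_1 = 9, x_2 = 5.

x_1 = 9, x_2 = 5, z = -19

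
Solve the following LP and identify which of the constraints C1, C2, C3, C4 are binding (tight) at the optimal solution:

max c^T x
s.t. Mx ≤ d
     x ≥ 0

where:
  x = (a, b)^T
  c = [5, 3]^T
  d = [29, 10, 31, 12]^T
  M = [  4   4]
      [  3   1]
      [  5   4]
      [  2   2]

At a = 2, b = 4, compute slack b - a·x for each constraint:
  C1: 29 − 24 = 5  (slack)
  C2: 10 − 10 = 0  (binding)
  C3: 31 − 26 = 5  (slack)
  C4: 12 − 12 = 0  (binding)

Optimal: a = 2, b = 4
Binding: C2, C4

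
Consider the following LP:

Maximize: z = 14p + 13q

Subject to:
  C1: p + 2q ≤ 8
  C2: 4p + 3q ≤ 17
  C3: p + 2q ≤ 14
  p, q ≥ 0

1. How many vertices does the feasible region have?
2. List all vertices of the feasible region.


1. 4
2. (0, 0), (4.25, 0), (2, 3), (0, 4)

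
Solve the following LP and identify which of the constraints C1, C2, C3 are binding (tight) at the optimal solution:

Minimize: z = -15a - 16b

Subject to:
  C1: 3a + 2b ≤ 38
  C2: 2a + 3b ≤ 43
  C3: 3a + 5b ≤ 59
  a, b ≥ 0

At a = 8, b = 7, compute slack b - a·x for each constraint:
  C1: 38 − 38 = 0  (binding)
  C2: 43 − 37 = 6  (slack)
  C3: 59 − 59 = 0  (binding)

Optimal: a = 8, b = 7
Binding: C1, C3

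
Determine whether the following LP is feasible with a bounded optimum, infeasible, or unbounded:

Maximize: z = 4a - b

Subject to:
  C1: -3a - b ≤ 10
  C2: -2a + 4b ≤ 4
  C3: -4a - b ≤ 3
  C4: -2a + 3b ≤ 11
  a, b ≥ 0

Unbounded (objective can increase without bound)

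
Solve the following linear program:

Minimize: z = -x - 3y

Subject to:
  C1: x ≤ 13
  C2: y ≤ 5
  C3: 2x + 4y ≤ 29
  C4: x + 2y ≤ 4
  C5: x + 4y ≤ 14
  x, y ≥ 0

Evaluate the objective at each vertex of the feasible region:
  z(0, 0) = 0
  z(4, 0) = -4
  z(0, 2) = -6  ←
The minimum is at x = 0, y = 2.

x = 0, y = 2, z = -6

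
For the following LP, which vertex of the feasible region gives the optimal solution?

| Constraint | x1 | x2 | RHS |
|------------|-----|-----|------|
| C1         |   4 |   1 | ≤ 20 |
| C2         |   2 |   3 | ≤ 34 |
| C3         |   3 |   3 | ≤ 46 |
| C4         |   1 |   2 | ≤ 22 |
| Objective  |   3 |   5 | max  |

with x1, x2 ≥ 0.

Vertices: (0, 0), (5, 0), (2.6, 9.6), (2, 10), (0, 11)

Evaluate the objective at each vertex of the feasible region:
  z(0, 0) = 0
  z(5, 0) = 15
  z(2.6, 9.6) = 55.8
  z(2, 10) = 56  ←
  z(0, 11) = 55
The maximum is at x1 = 2, x2 = 10.

(2, 10)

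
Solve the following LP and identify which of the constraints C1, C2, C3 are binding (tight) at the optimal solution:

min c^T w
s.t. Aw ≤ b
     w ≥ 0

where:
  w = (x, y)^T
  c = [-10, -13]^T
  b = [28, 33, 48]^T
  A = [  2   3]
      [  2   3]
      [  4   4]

At x = 8, y = 4, compute slack b - a·x for each constraint:
  C1: 28 − 28 = 0  (binding)
  C2: 33 − 28 = 5  (slack)
  C3: 48 − 48 = 0  (binding)

Optimal: x = 8, y = 4
Binding: C1, C3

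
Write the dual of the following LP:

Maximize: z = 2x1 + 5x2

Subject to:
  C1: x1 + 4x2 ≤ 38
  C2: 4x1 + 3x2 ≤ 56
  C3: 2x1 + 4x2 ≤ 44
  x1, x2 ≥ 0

Primal max cᵀx s.t. Ax ≤ b, x ≥ 0  →  Dual min bᵀy s.t. Aᵀy ≥ c, y ≥ 0.

Minimize: z = 38y1 + 56y2 + 44y3

Subject to:
  y1 + 4y2 + 2y3 ≥ 2
  4y1 + 3y2 + 4y3 ≥ 5
  y1, y2, y3 ≥ 0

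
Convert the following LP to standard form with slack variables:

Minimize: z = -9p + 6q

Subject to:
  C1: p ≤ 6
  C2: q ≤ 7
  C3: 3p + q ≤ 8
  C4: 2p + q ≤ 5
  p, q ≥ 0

min z = -9p + 6q

s.t.
  p + s1 = 6
  q + s2 = 7
  3p + q + s3 = 8
  2p + q + s4 = 5
  p, q, s1, s2, s3, s4 ≥ 0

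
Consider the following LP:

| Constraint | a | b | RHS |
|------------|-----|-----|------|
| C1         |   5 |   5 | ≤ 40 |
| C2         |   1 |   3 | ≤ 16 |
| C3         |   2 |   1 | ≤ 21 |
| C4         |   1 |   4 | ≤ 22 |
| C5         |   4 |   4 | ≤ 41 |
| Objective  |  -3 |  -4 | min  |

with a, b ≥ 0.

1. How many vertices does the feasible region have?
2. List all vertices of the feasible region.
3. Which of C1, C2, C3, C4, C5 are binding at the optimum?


1. 4
2. (0, 0), (8, 0), (4, 4), (0, 5.333)
3. C1, C2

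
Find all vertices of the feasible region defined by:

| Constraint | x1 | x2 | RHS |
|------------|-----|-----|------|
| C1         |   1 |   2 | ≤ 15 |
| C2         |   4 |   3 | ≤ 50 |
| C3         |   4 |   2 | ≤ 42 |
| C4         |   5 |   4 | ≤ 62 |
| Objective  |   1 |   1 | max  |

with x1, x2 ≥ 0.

(0, 0), (10.5, 0), (9, 3), (0, 7.5)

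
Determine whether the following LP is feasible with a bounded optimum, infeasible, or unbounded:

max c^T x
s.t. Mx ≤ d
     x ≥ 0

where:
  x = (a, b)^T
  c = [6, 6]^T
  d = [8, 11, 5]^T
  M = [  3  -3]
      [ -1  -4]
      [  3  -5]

Unbounded (objective can increase without bound)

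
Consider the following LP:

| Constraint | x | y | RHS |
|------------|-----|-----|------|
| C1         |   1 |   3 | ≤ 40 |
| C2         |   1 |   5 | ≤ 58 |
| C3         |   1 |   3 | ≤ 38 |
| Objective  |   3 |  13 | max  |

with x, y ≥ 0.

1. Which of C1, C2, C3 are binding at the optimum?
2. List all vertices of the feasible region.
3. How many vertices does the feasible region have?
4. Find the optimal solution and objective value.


1. C2, C3
2. (0, 0), (38, 0), (8, 10), (0, 11.6)
3. 4
4. x = 8, y = 10, z = 154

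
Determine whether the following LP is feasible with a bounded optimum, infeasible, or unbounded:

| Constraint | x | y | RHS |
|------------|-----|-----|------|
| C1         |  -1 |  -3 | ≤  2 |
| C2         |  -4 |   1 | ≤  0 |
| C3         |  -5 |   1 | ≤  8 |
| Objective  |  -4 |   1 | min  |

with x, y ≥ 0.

Unbounded (objective can decrease without bound)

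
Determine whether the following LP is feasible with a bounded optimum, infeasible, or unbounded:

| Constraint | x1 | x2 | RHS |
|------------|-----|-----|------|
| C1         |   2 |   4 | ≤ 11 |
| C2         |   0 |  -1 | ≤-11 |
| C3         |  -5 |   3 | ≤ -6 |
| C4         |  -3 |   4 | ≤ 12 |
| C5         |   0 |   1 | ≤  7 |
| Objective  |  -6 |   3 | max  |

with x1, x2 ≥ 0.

Infeasible (no feasible solution exists)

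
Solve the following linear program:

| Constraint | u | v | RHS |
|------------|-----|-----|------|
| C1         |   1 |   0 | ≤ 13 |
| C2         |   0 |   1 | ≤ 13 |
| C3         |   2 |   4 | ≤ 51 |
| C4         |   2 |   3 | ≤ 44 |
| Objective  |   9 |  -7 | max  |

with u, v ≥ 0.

Evaluate the objective at each vertex of the feasible region:
  z(0, 0) = 0
  z(13, 0) = 117  ←
  z(13, 6) = 75
  z(11.5, 7) = 54.5
  z(0, 12.75) = -89.25
The maximum is at u = 13, v = 0.

u = 13, v = 0, z = 117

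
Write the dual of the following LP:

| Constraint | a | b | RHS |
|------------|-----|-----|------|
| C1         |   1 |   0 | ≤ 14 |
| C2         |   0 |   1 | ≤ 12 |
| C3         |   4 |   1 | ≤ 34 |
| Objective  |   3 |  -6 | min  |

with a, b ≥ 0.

Primal min cᵀx s.t. Ax ≤ b, x ≥ 0  →  Dual max −bᵀy s.t. Aᵀy ≥ −c, y ≥ 0.

Maximize: z = -14y1 - 12y2 - 34y3

Subject to:
  y1 + 4y3 ≥ -3
  y2 + y3 ≥ 6
  y1, y2, y3 ≥ 0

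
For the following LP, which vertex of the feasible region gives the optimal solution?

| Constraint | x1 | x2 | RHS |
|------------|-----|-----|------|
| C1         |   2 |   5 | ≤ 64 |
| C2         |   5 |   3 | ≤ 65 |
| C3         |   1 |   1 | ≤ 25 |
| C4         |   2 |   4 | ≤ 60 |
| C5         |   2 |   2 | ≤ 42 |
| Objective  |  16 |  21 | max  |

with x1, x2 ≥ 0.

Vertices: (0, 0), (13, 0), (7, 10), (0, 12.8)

Evaluate the objective at each vertex of the feasible region:
  z(0, 0) = 0
  z(13, 0) = 208
  z(7, 10) = 322  ←
  z(0, 12.8) = 268.8
The maximum is at x1 = 7, x2 = 10.

(7, 10)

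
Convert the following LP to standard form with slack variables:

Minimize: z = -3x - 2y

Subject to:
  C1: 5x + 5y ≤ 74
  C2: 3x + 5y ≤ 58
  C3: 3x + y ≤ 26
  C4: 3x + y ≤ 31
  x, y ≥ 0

min z = -3x - 2y

s.t.
  5x + 5y + s1 = 74
  3x + 5y + s2 = 58
  3x + y + s3 = 26
  3x + y + s4 = 31
  x, y, s1, s2, s3, s4 ≥ 0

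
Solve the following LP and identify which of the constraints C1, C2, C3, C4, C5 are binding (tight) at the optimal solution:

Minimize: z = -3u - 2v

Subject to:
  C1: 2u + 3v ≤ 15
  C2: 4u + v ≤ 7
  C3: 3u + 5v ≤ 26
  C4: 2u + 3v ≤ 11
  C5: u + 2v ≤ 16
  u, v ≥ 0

At u = 1, v = 3, compute slack b - a·x for each constraint:
  C1: 15 − 11 = 4  (slack)
  C2: 7 − 7 = 0  (binding)
  C3: 26 − 18 = 8  (slack)
  C4: 11 − 11 = 0  (binding)
  C5: 16 − 7 = 9  (slack)

Optimal: u = 1, v = 3
Binding: C2, C4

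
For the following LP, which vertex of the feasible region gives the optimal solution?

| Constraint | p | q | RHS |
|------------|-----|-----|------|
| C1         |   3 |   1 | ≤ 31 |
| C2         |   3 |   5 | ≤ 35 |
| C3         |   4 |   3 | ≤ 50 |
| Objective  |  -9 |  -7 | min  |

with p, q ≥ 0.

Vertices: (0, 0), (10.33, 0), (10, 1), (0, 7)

Evaluate the objective at each vertex of the feasible region:
  z(0, 0) = 0
  z(10.33, 0) = -93
  z(10, 1) = -97  ←
  z(0, 7) = -49
The minimum is at p = 10, q = 1.

(10, 1)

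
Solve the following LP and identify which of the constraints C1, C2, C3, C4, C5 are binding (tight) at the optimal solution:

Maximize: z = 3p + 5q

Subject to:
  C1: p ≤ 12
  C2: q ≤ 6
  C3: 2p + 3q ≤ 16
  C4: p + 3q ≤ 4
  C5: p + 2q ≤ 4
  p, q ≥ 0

At p = 4, q = 0, compute slack b - a·x for each constraint:
  C1: 12 − 4 = 8  (slack)
  C2: 6 − 0 = 6  (slack)
  C3: 16 − 8 = 8  (slack)
  C4: 4 − 4 = 0  (binding)
  C5: 4 − 4 = 0  (binding)

Optimal: p = 4, q = 0
Binding: C4, C5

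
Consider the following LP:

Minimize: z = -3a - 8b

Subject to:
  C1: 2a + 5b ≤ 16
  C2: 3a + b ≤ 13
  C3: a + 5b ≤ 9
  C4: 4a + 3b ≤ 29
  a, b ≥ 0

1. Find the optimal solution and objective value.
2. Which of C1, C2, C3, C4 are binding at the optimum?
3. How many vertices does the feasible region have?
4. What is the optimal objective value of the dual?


1. a = 4, b = 1, z = -20
2. C2, C3
3. 4
4. -20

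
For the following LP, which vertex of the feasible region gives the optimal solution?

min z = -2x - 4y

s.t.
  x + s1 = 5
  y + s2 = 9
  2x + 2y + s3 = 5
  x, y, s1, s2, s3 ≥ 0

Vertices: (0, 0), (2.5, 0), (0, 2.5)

Evaluate the objective at each vertex of the feasible region:
  z(0, 0) = 0
  z(2.5, 0) = -5
  z(0, 2.5) = -10  ←
The minimum is at x = 0, y = 2.5.

(0, 2.5)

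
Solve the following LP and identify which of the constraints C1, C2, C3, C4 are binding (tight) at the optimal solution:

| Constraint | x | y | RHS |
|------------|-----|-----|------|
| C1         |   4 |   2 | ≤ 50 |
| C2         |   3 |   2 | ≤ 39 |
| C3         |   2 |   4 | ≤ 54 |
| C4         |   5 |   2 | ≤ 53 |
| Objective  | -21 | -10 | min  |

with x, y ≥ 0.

At x = 7, y = 9, compute slack b - a·x for each constraint:
  C1: 50 − 46 = 4  (slack)
  C2: 39 − 39 = 0  (binding)
  C3: 54 − 50 = 4  (slack)
  C4: 53 − 53 = 0  (binding)

Optimal: x = 7, y = 9
Binding: C2, C4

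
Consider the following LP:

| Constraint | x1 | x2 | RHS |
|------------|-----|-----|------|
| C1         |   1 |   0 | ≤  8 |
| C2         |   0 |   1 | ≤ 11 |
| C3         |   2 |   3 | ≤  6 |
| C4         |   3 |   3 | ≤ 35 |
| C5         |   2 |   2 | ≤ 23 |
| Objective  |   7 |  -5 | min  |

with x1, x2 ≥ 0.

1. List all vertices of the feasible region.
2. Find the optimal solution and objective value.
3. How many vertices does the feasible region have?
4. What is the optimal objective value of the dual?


1. (0, 0), (3, 0), (0, 2)
2. x1 = 0, x2 = 2, z = -10
3. 3
4. -10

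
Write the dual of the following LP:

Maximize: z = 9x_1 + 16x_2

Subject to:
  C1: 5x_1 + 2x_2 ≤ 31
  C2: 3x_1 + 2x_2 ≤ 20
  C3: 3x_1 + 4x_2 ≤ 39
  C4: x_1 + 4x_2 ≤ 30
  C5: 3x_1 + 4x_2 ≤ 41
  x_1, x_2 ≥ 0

Primal max cᵀx s.t. Ax ≤ b, x ≥ 0  →  Dual min bᵀy s.t. Aᵀy ≥ c, y ≥ 0.

Minimize: z = 31y1 + 20y2 + 39y3 + 30y4 + 41y5

Subject to:
  5y1 + 3y2 + 3y3 + y4 + 3y5 ≥ 9
  2y1 + 2y2 + 4y3 + 4y4 + 4y5 ≥ 16
  y1, y2, y3, y4, y5 ≥ 0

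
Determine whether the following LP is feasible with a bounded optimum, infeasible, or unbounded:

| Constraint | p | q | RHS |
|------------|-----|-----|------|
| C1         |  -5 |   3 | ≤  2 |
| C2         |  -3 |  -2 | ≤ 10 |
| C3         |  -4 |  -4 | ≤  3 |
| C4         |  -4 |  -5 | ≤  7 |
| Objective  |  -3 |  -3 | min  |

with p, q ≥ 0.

Unbounded (objective can decrease without bound)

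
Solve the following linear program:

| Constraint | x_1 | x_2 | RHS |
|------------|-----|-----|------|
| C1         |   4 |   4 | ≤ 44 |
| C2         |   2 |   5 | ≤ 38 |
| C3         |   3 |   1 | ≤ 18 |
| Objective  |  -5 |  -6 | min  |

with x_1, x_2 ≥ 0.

Evaluate the objective at each vertex of the feasible region:
  z(0, 0) = 0
  z(6, 0) = -30
  z(4, 6) = -56  ←
  z(0, 7.6) = -45.6
The minimum is at x_1 = 4, x_2 = 6.

x_1 = 4, x_2 = 6, z = -56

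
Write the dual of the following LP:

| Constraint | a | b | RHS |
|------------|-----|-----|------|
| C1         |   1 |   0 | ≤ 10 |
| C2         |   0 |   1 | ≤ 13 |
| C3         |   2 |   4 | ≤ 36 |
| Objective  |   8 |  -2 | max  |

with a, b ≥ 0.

Primal max cᵀx s.t. Ax ≤ b, x ≥ 0  →  Dual min bᵀy s.t. Aᵀy ≥ c, y ≥ 0.

Minimize: z = 10y1 + 13y2 + 36y3

Subject to:
  y1 + 2y3 ≥ 8
  y2 + 4y3 ≥ -2
  y1, y2, y3 ≥ 0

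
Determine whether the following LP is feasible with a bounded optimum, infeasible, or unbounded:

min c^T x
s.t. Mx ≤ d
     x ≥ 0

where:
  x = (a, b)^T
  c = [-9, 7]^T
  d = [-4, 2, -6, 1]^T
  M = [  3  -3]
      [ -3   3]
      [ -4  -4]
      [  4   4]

Infeasible (no feasible solution exists)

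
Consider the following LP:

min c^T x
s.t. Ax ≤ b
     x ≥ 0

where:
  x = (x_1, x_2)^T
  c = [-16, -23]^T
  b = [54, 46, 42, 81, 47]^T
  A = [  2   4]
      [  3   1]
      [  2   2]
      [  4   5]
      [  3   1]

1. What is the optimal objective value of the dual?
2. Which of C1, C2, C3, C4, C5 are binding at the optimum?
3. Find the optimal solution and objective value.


1. -351
2. C1, C4
3. x_1 = 9, x_2 = 9, z = -351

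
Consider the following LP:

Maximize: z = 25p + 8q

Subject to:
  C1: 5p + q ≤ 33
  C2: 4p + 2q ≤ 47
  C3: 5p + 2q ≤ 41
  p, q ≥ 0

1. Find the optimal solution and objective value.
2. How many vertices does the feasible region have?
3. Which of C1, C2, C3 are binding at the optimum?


1. p = 5, q = 8, z = 189
2. 4
3. C1, C3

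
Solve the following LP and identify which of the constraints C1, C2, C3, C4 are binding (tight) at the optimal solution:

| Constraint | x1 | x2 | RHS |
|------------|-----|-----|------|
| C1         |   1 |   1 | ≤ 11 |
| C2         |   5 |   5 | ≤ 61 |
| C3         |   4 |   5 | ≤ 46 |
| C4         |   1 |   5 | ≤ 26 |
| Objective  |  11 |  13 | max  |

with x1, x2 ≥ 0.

At x1 = 9, x2 = 2, compute slack b - a·x for each constraint:
  C1: 11 − 11 = 0  (binding)
  C2: 61 − 55 = 6  (slack)
  C3: 46 − 46 = 0  (binding)
  C4: 26 − 19 = 7  (slack)

Optimal: x1 = 9, x2 = 2
Binding: C1, C3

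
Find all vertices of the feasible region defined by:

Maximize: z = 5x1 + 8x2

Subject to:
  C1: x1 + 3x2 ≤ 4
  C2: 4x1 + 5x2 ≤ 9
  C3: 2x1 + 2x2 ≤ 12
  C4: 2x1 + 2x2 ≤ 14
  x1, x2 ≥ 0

(0, 0), (2.25, 0), (1, 1), (0, 1.333)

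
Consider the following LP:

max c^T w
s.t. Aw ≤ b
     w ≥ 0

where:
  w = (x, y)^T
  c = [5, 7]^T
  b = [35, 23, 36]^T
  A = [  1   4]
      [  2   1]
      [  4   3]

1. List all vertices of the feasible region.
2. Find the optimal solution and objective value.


1. (0, 0), (9, 0), (3, 8), (0, 8.75)
2. x = 3, y = 8, z = 71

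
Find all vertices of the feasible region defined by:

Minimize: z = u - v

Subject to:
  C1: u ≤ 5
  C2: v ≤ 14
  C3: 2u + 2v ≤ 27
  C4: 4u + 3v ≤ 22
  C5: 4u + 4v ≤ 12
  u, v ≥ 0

(0, 0), (3, 0), (0, 3)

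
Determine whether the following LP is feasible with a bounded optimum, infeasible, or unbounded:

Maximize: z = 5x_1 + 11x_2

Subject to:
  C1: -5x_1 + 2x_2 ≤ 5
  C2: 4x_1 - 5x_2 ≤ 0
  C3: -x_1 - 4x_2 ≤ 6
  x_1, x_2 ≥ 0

Unbounded (objective can increase without bound)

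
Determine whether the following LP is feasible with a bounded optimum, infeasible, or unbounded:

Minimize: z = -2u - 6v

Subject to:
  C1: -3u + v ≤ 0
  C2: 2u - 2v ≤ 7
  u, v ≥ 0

Unbounded (objective can decrease without bound)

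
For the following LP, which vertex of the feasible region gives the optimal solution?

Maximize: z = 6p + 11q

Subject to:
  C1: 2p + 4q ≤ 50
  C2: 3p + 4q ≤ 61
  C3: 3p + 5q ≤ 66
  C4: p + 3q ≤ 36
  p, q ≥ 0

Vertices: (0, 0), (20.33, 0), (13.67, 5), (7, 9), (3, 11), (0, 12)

Evaluate the objective at each vertex of the feasible region:
  z(0, 0) = 0
  z(20.33, 0) = 122
  z(13.67, 5) = 137
  z(7, 9) = 141  ←
  z(3, 11) = 139
  z(0, 12) = 132
The maximum is at p = 7, q = 9.

(7, 9)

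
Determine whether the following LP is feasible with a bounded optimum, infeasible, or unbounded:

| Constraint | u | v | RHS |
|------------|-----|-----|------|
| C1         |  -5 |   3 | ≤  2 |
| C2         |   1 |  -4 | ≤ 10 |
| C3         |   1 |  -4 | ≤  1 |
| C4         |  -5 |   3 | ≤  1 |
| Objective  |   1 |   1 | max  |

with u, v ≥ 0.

Unbounded (objective can increase without bound)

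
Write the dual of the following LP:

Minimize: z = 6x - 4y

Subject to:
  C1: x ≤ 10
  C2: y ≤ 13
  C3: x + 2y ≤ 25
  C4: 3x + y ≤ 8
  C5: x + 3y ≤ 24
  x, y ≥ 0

Primal min cᵀx s.t. Ax ≤ b, x ≥ 0  →  Dual max −bᵀy s.t. Aᵀy ≥ −c, y ≥ 0.

Maximize: z = -10y1 - 13y2 - 25y3 - 8y4 - 24y5

Subject to:
  y1 + y3 + 3y4 + y5 ≥ -6
  y2 + 2y3 + y4 + 3y5 ≥ 4
  y1, y2, y3, y4, y5 ≥ 0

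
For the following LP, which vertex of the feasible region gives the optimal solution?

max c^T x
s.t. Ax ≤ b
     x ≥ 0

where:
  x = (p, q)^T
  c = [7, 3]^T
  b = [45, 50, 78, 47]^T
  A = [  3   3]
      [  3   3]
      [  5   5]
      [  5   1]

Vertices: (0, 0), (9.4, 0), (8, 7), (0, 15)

Evaluate the objective at each vertex of the feasible region:
  z(0, 0) = 0
  z(9.4, 0) = 65.8
  z(8, 7) = 77  ←
  z(0, 15) = 45
The maximum is at p = 8, q = 7.

(8, 7)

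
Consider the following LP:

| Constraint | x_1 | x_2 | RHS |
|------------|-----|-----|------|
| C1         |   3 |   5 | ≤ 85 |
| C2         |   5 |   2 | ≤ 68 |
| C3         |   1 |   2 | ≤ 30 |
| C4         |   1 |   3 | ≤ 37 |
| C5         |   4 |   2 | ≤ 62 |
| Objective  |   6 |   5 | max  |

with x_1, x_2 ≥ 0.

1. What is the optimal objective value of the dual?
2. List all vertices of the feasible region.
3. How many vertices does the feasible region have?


1. 105
2. (0, 0), (13.6, 0), (10, 9), (0, 12.33)
3. 4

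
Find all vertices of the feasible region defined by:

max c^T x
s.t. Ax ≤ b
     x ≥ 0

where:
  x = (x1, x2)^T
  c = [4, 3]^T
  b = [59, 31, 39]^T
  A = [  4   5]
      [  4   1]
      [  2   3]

(0, 0), (7.75, 0), (6, 7), (0, 11.8)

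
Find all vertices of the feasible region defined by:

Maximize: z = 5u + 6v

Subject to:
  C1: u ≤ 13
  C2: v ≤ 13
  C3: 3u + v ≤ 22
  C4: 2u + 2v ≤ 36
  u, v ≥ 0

(0, 0), (7.333, 0), (3, 13), (0, 13)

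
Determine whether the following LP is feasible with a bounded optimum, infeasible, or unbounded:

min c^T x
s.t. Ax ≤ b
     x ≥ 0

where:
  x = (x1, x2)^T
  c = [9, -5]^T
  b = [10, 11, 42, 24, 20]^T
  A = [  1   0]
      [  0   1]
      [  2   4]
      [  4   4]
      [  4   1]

Feasible with a bounded optimal solution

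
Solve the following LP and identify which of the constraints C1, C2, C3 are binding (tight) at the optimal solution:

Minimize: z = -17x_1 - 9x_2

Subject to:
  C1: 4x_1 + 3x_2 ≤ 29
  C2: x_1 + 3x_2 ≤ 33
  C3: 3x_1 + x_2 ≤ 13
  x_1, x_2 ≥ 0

At x_1 = 2, x_2 = 7, compute slack b - a·x for each constraint:
  C1: 29 − 29 = 0  (binding)
  C2: 33 − 23 = 10  (slack)
  C3: 13 − 13 = 0  (binding)

Optimal: x_1 = 2, x_2 = 7
Binding: C1, C3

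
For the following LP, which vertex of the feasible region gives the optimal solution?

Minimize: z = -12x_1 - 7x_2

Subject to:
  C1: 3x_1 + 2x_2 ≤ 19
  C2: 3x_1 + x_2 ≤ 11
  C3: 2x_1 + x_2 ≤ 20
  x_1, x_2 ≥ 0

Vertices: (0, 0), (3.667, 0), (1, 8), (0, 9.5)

Evaluate the objective at each vertex of the feasible region:
  z(0, 0) = 0
  z(3.667, 0) = -44
  z(1, 8) = -68  ←
  z(0, 9.5) = -66.5
The minimum is at x_1 = 1, x_2 = 8.

(1, 8)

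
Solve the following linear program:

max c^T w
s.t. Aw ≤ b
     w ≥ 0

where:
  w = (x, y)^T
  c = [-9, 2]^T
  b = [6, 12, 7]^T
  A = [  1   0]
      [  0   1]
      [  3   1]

Evaluate the objective at each vertex of the feasible region:
  z(0, 0) = 0
  z(2.333, 0) = -21
  z(0, 7) = 14  ←
The maximum is at x = 0, y = 7.

x = 0, y = 7, z = 14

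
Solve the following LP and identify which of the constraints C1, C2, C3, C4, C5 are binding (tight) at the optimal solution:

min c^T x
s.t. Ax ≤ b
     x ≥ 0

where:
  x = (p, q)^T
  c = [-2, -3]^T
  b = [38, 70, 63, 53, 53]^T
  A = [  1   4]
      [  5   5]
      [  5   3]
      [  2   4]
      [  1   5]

At p = 6, q = 8, compute slack b - a·x for each constraint:
  C1: 38 − 38 = 0  (binding)
  C2: 70 − 70 = 0  (binding)
  C3: 63 − 54 = 9  (slack)
  C4: 53 − 44 = 9  (slack)
  C5: 53 − 46 = 7  (slack)

Optimal: p = 6, q = 8
Binding: C1, C2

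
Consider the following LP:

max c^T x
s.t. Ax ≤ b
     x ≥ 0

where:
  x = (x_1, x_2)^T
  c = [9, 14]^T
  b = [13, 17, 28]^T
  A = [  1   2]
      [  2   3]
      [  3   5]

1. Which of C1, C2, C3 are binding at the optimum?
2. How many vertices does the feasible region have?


1. C2, C3
2. 4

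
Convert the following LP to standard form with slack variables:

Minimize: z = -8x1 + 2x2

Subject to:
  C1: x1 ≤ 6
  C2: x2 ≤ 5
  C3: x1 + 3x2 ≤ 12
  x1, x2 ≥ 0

min z = -8x1 + 2x2

s.t.
  x1 + s1 = 6
  x2 + s2 = 5
  x1 + 3x2 + s3 = 12
  x1, x2, s1, s2, s3 ≥ 0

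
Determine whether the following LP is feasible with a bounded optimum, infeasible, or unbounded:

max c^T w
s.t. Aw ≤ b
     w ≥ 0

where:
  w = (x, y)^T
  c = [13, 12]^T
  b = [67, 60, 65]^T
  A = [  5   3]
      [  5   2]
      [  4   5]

Feasible with a bounded optimal solution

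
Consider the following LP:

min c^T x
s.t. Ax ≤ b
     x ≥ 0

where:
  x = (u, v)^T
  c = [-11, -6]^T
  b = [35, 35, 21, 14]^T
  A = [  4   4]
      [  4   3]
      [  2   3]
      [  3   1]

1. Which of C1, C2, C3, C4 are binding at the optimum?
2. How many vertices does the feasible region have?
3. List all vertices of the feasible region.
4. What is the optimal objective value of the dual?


1. C3, C4
2. 4
3. (0, 0), (4.667, 0), (3, 5), (0, 7)
4. -63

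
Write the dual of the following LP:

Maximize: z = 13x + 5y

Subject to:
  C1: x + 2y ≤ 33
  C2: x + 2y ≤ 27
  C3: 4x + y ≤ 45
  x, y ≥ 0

Primal max cᵀx s.t. Ax ≤ b, x ≥ 0  →  Dual min bᵀy s.t. Aᵀy ≥ c, y ≥ 0.

Minimize: z = 33y1 + 27y2 + 45y3

Subject to:
  y1 + y2 + 4y3 ≥ 13
  2y1 + 2y2 + y3 ≥ 5
  y1, y2, y3 ≥ 0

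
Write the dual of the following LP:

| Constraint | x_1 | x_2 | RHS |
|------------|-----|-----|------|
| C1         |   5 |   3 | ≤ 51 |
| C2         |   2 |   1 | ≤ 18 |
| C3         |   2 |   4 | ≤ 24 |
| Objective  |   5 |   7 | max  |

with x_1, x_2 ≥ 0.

Primal max cᵀx s.t. Ax ≤ b, x ≥ 0  →  Dual min bᵀy s.t. Aᵀy ≥ c, y ≥ 0.

Minimize: z = 51y1 + 18y2 + 24y3

Subject to:
  5y1 + 2y2 + 2y3 ≥ 5
  3y1 + y2 + 4y3 ≥ 7
  y1, y2, y3 ≥ 0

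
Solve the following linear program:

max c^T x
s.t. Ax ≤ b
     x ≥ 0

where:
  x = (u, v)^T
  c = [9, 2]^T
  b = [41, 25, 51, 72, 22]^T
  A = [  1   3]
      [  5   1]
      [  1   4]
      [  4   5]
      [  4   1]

Evaluate the objective at each vertex of the feasible region:
  z(0, 0) = 0
  z(5, 0) = 45
  z(3, 10) = 47  ←
  z(2.467, 12.13) = 46.47
  z(0, 12.75) = 25.5
The maximum is at u = 3, v = 10.

u = 3, v = 10, z = 47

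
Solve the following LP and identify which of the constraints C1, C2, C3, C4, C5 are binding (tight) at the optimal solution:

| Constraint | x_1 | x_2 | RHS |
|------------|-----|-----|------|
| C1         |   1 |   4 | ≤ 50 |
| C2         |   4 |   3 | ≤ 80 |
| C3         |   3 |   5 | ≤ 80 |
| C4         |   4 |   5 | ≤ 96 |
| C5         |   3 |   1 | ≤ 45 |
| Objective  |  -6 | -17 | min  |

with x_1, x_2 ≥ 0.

At x_1 = 10, x_2 = 10, compute slack b - a·x for each constraint:
  C1: 50 − 50 = 0  (binding)
  C2: 80 − 70 = 10  (slack)
  C3: 80 − 80 = 0  (binding)
  C4: 96 − 90 = 6  (slack)
  C5: 45 − 40 = 5  (slack)

Optimal: x_1 = 10, x_2 = 10
Binding: C1, C3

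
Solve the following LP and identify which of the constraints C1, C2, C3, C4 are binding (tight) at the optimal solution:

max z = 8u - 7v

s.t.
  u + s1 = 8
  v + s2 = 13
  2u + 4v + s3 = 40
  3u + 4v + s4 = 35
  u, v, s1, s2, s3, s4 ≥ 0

At u = 8, v = 0, compute slack b - a·x for each constraint:
  C1: 8 − 8 = 0  (binding)
  C2: 13 − 0 = 13  (slack)
  C3: 40 − 16 = 24  (slack)
  C4: 35 − 24 = 11  (slack)

Optimal: u = 8, v = 0
Binding: C1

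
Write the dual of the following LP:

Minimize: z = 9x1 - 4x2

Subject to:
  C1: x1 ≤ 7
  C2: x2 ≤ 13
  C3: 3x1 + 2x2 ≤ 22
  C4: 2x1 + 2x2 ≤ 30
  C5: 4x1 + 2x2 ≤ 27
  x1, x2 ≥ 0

Primal min cᵀx s.t. Ax ≤ b, x ≥ 0  →  Dual max −bᵀy s.t. Aᵀy ≥ −c, y ≥ 0.

Maximize: z = -7y1 - 13y2 - 22y3 - 30y4 - 27y5

Subject to:
  y1 + 3y3 + 2y4 + 4y5 ≥ -9
  y2 + 2y3 + 2y4 + 2y5 ≥ 4
  y1, y2, y3, y4, y5 ≥ 0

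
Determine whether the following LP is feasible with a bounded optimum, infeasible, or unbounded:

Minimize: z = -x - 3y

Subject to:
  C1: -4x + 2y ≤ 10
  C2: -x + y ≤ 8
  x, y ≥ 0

Unbounded (objective can decrease without bound)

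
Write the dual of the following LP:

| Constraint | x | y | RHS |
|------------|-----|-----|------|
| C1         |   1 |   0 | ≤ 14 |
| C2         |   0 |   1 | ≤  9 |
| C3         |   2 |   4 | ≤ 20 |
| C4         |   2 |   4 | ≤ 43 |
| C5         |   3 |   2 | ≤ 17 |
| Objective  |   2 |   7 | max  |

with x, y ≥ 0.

Primal max cᵀx s.t. Ax ≤ b, x ≥ 0  →  Dual min bᵀy s.t. Aᵀy ≥ c, y ≥ 0.

Minimize: z = 14y1 + 9y2 + 20y3 + 43y4 + 17y5

Subject to:
  y1 + 2y3 + 2y4 + 3y5 ≥ 2
  y2 + 4y3 + 4y4 + 2y5 ≥ 7
  y1, y2, y3, y4, y5 ≥ 0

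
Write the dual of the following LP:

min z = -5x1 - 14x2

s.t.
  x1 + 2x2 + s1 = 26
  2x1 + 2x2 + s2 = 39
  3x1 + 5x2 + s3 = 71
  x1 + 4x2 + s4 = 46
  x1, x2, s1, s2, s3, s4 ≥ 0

Primal min cᵀx s.t. Ax ≤ b, x ≥ 0  →  Dual max −bᵀy s.t. Aᵀy ≥ −c, y ≥ 0.

Maximize: z = -26y1 - 39y2 - 71y3 - 46y4

Subject to:
  y1 + 2y2 + 3y3 + y4 ≥ 5
  2y1 + 2y2 + 5y3 + 4y4 ≥ 14
  y1, y2, y3, y4 ≥ 0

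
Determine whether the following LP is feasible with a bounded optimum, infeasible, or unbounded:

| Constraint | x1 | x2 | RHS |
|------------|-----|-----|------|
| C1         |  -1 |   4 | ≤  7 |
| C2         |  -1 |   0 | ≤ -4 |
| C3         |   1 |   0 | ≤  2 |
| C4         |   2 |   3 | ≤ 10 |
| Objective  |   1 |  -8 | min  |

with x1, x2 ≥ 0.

Infeasible (no feasible solution exists)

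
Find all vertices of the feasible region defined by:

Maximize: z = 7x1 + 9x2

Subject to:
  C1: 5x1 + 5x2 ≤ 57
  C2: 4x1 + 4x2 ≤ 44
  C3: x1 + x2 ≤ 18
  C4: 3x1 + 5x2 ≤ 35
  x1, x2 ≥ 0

(0, 0), (11, 0), (10, 1), (0, 7)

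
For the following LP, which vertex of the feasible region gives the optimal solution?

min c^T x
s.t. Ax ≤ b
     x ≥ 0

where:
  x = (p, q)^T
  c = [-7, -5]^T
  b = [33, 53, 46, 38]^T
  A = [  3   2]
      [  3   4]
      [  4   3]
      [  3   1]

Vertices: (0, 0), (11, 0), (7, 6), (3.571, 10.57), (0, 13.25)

Evaluate the objective at each vertex of the feasible region:
  z(0, 0) = 0
  z(11, 0) = -77
  z(7, 6) = -79  ←
  z(3.571, 10.57) = -77.86
  z(0, 13.25) = -66.25
The minimum is at p = 7, q = 6.

(7, 6)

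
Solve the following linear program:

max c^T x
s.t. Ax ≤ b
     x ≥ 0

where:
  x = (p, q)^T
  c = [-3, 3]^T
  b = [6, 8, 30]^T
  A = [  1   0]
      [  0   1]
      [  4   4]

Evaluate the objective at each vertex of the feasible region:
  z(0, 0) = 0
  z(6, 0) = -18
  z(6, 1.5) = -13.5
  z(0, 7.5) = 22.5  ←
The maximum is at p = 0, q = 7.5.

p = 0, q = 7.5, z = 22.5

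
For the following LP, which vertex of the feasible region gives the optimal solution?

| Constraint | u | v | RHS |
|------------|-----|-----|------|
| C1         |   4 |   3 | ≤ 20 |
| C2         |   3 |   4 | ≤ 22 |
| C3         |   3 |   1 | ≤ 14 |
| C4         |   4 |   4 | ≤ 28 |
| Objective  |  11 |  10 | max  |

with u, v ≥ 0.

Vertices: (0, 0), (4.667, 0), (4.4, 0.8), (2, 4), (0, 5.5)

Evaluate the objective at each vertex of the feasible region:
  z(0, 0) = 0
  z(4.667, 0) = 51.33
  z(4.4, 0.8) = 56.4
  z(2, 4) = 62  ←
  z(0, 5.5) = 55
The maximum is at u = 2, v = 4.

(2, 4)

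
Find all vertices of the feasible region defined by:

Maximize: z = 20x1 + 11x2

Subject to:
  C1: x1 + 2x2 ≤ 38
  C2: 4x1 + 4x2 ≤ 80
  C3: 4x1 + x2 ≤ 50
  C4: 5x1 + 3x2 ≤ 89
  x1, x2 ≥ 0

(0, 0), (12.5, 0), (10, 10), (2, 18), (0, 19)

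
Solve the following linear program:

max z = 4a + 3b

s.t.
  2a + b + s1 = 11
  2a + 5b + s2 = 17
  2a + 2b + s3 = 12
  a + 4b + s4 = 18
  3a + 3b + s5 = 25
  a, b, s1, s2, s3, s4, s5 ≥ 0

Evaluate the objective at each vertex of the feasible region:
  z(0, 0) = 0
  z(5.5, 0) = 22
  z(5, 1) = 23  ←
  z(4.333, 1.667) = 22.33
  z(0, 3.4) = 10.2
The maximum is at a = 5, b = 1.

a = 5, b = 1, z = 23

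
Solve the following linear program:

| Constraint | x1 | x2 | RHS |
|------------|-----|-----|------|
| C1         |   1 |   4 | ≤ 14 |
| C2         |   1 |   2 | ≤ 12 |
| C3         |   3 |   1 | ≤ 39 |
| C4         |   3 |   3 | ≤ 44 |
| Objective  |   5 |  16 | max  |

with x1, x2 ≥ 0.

Evaluate the objective at each vertex of the feasible region:
  z(0, 0) = 0
  z(12, 0) = 60
  z(10, 1) = 66  ←
  z(0, 3.5) = 56
The maximum is at x1 = 10, x2 = 1.

x1 = 10, x2 = 1, z = 66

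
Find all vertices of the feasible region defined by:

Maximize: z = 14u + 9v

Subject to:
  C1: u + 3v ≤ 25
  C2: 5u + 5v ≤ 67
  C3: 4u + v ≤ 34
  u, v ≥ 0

(0, 0), (8.5, 0), (7, 6), (0, 8.333)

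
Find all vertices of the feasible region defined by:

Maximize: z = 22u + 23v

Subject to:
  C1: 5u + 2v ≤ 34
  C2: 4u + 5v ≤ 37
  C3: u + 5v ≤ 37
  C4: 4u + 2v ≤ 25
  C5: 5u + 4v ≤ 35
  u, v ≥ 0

(0, 0), (6.25, 0), (5, 2.5), (3, 5), (0, 7.4)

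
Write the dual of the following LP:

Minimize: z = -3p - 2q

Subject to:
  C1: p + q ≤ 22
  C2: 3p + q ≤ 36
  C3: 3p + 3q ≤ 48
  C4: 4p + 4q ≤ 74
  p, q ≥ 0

Primal min cᵀx s.t. Ax ≤ b, x ≥ 0  →  Dual max −bᵀy s.t. Aᵀy ≥ −c, y ≥ 0.

Maximize: z = -22y1 - 36y2 - 48y3 - 74y4

Subject to:
  y1 + 3y2 + 3y3 + 4y4 ≥ 3
  y1 + y2 + 3y3 + 4y4 ≥ 2
  y1, y2, y3, y4 ≥ 0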